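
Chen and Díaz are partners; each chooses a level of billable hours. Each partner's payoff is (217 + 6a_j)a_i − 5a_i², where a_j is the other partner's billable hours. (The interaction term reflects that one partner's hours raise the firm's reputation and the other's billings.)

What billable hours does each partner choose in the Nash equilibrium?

Chen's payoff is (217 + 6a_D)a_C − 5a_C².
∂π/∂a_C = 217 + 6a_D − 10a_C = 0, so a_C = 21.7 + 0.6a_D.
Setting a_C = a_D in the reaction function: a_C = 21.7 + 0.6a_C, so a_C = 21.7 / 0.4 = 54.25.

54.25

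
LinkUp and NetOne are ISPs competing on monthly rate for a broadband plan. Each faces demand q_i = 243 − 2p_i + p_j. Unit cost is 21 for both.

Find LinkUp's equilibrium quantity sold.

LinkUp's profit: π = (p_{LinkUp} − 21)(243 − 2p_{LinkUp} + p_{NetOne}).
∂π/∂p_{LinkUp} = 285 − 4p_{LinkUp} + p_{NetOne} = 0 ⇒ p_{LinkUp} = 71.25 + 0.25p_{NetOne}.
Setting p_{LinkUp} = p_{NetOne} in the reaction function: p_{LinkUp} = 71.25 + 0.25p_{LinkUp}, so p_{LinkUp} = 71.25 / 0.75 = 95.
q_{LinkUp} = 243 − 2·95 + 95 = 148.

148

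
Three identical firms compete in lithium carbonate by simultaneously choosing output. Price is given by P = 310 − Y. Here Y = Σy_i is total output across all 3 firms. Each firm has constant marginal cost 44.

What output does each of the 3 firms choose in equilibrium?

66.5

A representative firm's profit is π_i = y_i(310 − Y) − 44y_i, with Y = y_i + Σ_{j≠i} y_j.
First-order condition: 266 − 2y_i − Σ_{j≠i} y_j = 0.
With identical firms, set every y_j = y: then 266 − 2y − 2y = 0, i.e. y = 266/4 = 66.5.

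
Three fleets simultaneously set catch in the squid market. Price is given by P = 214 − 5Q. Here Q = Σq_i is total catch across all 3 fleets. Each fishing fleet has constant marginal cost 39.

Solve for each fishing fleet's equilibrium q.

A representative fishing fleet's profit is π_i = q_i(214 − 5Q) − 39q_i, with Q = q_i + Σ_{j≠i} q_j.
First-order condition: 175 − 10q_i − 5Σ_{j≠i} q_j = 0.
Imposing symmetry (q_j = q for all j) turns Σ_{j≠i} q_j into 2q, so 175 = 20q and q = 8.75.

8.75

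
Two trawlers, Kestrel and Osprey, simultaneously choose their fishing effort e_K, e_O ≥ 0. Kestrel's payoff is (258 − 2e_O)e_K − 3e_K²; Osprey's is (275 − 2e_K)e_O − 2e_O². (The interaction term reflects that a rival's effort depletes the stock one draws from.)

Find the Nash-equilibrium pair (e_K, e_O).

24.1, 56.7

Expanding Kestrel's payoff: 258e_K − 2e_Oe_K − 3e_K².
∂π/∂e_K = 258 − 2e_O − 6e_K = 0, so e_K = 43 − (1/3)e_O.
Likewise for Osprey: e_O = 68.75 − 0.5e_K.
Substituting the second reaction function into the first: e_K = 43 − (1/3)(68.75 − 0.5e_K), which gives (5/6)e_K = 241/12 ⇒ e_K = 24.1.
Then e_O = 68.75 − 0.5·24.1 = 56.7.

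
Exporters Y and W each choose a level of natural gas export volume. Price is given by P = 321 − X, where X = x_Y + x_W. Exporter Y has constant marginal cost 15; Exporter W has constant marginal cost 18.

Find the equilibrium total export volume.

203

Exporter Y's profit: π = x_Y(321 − (x_Y + x_W)) − 15x_Y.
∂π/∂x_Y = 306 − 2x_Y − x_W = 0, so x_Y = 153 − 0.5x_W.
By the same steps for W: x_W = 151.5 − 0.5x_Y.
Substituting the second reaction function into the first: x_Y = 153 − 0.5(151.5 − 0.5x_Y), which gives 0.75x_Y = 77.25 ⇒ x_Y = 103.
Then x_W = 151.5 − 0.5·103 = 100.
Total export volume: 103 + 100 = 203.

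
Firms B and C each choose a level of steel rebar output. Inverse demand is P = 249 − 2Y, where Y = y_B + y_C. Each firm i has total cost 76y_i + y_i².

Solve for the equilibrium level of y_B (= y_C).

21.625

Firm B's profit: π = y_B(249 − 2(y_B + y_C)) − 76y_B − y_B².
∂π/∂y_B = 173 − 6y_B − 2y_C = 0, so y_B = 173/6 − (1/3)y_C.
By symmetry y_C = y_B; substituting into the reaction function, (4/3)y_B = 173/6 and y_B = 21.625.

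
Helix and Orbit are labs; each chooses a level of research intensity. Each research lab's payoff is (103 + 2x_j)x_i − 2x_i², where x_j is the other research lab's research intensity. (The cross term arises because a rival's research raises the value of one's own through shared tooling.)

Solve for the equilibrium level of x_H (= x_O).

Helix's payoff is (103 + 2x_O)x_H − 2x_H².
∂π/∂x_H = 103 + 2x_O − 4x_H = 0, so x_H = 25.75 + 0.5x_O.
The game is symmetric, so in equilibrium x_O = x_H: the reaction function gives 0.5x_H = 25.75, hence x_H = 51.5.

51.5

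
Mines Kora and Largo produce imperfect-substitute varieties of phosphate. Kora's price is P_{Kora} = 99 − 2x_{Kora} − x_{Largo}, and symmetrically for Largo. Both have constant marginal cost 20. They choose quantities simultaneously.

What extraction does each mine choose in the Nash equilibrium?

15.8

Mine Kora's profit: π = x_{Kora}(99 − 2x_{Kora} − x_{Largo}) − 20x_{Kora}.
∂π/∂x_{Kora} = 79 − 4x_{Kora} − x_{Largo} = 0 ⇒ x_{Kora} = 19.75 − 0.25x_{Largo}.
The game is symmetric, so in equilibrium x_{Largo} = x_{Kora}: the reaction function gives 1.25x_{Kora} = 19.75, hence x_{Kora} = 15.8.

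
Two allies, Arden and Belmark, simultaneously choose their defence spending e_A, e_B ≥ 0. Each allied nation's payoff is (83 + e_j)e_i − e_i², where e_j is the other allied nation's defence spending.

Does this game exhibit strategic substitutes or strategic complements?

Arden's payoff is (83 + e_B)e_A − e_A².
∂π/∂e_A = 83 + e_B − 2e_A = 0, so e_A = 41.5 + 0.5e_B.
The best-response slope de_A/de_B = 0.5 > 0: the reaction function is upward-sloping, so the choices are strategic complements.

strategic complements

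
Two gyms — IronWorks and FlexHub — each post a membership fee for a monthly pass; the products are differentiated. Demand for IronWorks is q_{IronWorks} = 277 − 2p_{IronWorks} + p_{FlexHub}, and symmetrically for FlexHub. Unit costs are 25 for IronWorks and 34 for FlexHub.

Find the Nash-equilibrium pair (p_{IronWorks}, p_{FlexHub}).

IronWorks's profit: π = (p_{IronWorks} − 25)(277 − 2p_{IronWorks} + p_{FlexHub}).
∂π/∂p_{IronWorks} = 327 − 4p_{IronWorks} + p_{FlexHub} = 0 ⇒ p_{IronWorks} = 81.75 + 0.25p_{FlexHub}.
Similarly p_{FlexHub} = 86.25 + 0.25p_{IronWorks}.
Substituting the second reaction function into the first: p_{IronWorks} = 81.75 + 0.25(86.25 + 0.25p_{IronWorks}), which gives 0.9375p_{IronWorks} = 103.3125 ⇒ p_{IronWorks} = 110.2.
Then p_{FlexHub} = 86.25 + 0.25·110.2 = 113.8.

110.2, 113.8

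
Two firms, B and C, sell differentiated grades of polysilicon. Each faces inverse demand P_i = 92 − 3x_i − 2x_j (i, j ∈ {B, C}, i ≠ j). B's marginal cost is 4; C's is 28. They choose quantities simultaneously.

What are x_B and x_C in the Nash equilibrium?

Firm B's profit: π = x_B(92 − 3x_B − 2x_C) − 4x_B.
∂π/∂x_B = 88 − 6x_B − 2x_C = 0 ⇒ x_B = 44/3 − (1/3)x_C.
Similarly x_C = 32/3 − (1/3)x_B.
Plugging x_C into B's best response: x_B = 44/3 − (1/3)(32/3 − (1/3)x_B) ⇒ (8/9)x_B = 100/9, so x_B = 12.5.
Then x_C = 32/3 − (1/3)·12.5 = 6.5.

12.5, 6.5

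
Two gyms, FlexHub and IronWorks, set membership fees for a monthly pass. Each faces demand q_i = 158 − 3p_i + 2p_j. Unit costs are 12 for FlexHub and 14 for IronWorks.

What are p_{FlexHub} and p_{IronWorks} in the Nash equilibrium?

48.875, 49.625

FlexHub's profit: π = (p_{FlexHub} − 12)(158 − 3p_{FlexHub} + 2p_{IronWorks}).
∂π/∂p_{FlexHub} = 194 − 6p_{FlexHub} + 2p_{IronWorks} = 0 ⇒ p_{FlexHub} = 97/3 + (1/3)p_{IronWorks}.
Similarly p_{IronWorks} = 100/3 + (1/3)p_{FlexHub}.
Substituting the second reaction function into the first: p_{FlexHub} = 97/3 + (1/3)(100/3 + (1/3)p_{FlexHub}), which gives (8/9)p_{FlexHub} = 391/9 ⇒ p_{FlexHub} = 48.875.
Then p_{IronWorks} = 100/3 + (1/3)·48.875 = 49.625.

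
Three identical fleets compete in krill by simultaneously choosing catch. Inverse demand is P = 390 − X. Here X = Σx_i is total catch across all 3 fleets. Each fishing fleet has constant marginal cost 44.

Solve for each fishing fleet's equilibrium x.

A representative fishing fleet's profit is π_i = x_i(390 − X) − 44x_i, with X = x_i + Σ_{j≠i} x_j.
First-order condition: 346 − 2x_i − Σ_{j≠i} x_j = 0.
In a symmetric equilibrium every fishing fleet chooses the same x, so Σ_{j≠i} x_j = 2x. The condition becomes 346 − 4x = 0, giving x = 346/4 = 86.5.

86.5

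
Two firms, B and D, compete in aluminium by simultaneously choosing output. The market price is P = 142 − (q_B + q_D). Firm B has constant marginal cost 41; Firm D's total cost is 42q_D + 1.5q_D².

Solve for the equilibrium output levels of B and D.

45, 11

Firm B's profit: π = q_B(142 − (q_B + q_D)) − 41q_B.
∂π/∂q_B = 101 − 2q_B − q_D = 0, so q_B = 50.5 − 0.5q_D.
For D: ∂π/∂q_D = 100 − 5q_D − q_B = 0 ⇒ q_D = 20 − 0.2q_B.
Solving the two reaction functions simultaneously: (1 − (−0.5)(−0.2))q_B = 50.5 − 0.5·20, so 0.9q_B = 40.5 and q_B = 45.
Then q_D = 20 − 0.2·45 = 11.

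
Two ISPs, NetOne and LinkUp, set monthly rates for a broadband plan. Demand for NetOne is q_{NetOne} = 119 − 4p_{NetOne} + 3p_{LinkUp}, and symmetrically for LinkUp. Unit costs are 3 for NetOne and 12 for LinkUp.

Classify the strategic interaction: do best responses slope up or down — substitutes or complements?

strategic complements

NetOne's profit: π = (p_{NetOne} − 3)(119 − 4p_{NetOne} + 3p_{LinkUp}).
∂π/∂p_{NetOne} = 131 − 8p_{NetOne} + 3p_{LinkUp} = 0 ⇒ p_{NetOne} = 16.375 + 0.375p_{LinkUp}.
The best-response slope dp_{NetOne}/dp_{LinkUp} = 0.375 > 0: the reaction function is upward-sloping, so the choices are strategic complements.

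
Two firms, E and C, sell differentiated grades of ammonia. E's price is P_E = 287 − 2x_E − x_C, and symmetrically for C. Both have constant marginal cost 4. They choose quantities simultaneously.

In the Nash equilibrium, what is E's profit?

6407.12

Firm E's profit: π = x_E(287 − 2x_E − x_C) − 4x_E.
∂π/∂x_E = 283 − 4x_E − x_C = 0 ⇒ x_E = 70.75 − 0.25x_C.
By symmetry x_C = x_E; substituting into the reaction function, 1.25x_E = 70.75 and x_E = 56.6.
P_E = 287 − 2·56.6 − 56.6 = 117.2.
Profit = (117.2 − 4)·56.6 = 6407.12.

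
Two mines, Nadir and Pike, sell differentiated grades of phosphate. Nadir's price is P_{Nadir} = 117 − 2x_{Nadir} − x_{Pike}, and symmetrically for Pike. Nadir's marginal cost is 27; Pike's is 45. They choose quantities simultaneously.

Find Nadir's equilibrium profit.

737.28

Mine Nadir's profit: π = x_{Nadir}(117 − 2x_{Nadir} − x_{Pike}) − 27x_{Nadir}.
∂π/∂x_{Nadir} = 90 − 4x_{Nadir} − x_{Pike} = 0 ⇒ x_{Nadir} = 22.5 − 0.25x_{Pike}.
Similarly x_{Pike} = 18 − 0.25x_{Nadir}.
Solving the two reaction functions simultaneously: (1 − (−0.25)(−0.25))x_{Nadir} = 22.5 − 0.25·18, so 0.9375x_{Nadir} = 18 and x_{Nadir} = 19.2.
Then x_{Pike} = 18 − 0.25·19.2 = 13.2.
P_{Nadir} = 117 − 2·19.2 − 13.2 = 65.4.
Profit = (65.4 − 27)·19.2 = 737.28.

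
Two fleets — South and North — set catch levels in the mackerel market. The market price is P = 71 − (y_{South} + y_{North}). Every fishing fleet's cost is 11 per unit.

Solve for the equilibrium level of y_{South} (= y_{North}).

Fishing fleet South's profit: π = y_{South}(71 − (y_{South} + y_{North})) − 11y_{South}.
∂π/∂y_{South} = 60 − 2y_{South} − y_{North} = 0, so y_{South} = 30 − 0.5y_{North}.
By symmetry y_{North} = y_{South}; substituting into the reaction function, 1.5y_{South} = 30 and y_{South} = 20.

20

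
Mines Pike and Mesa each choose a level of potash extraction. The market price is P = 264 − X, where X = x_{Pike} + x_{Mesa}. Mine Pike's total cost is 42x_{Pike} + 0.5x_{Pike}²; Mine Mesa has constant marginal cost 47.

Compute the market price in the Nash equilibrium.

Mine Pike's profit: π = x_{Pike}(264 − (x_{Pike} + x_{Mesa})) − 42x_{Pike} − 0.5x_{Pike}².
∂π/∂x_{Pike} = 222 − 3x_{Pike} − x_{Mesa} = 0, so x_{Pike} = 74 − (1/3)x_{Mesa}.
For Mesa: ∂π/∂x_{Mesa} = 217 − 2x_{Mesa} − x_{Pike} = 0 ⇒ x_{Mesa} = 108.5 − 0.5x_{Pike}.
Plugging x_{Mesa} into Pike's best response: x_{Pike} = 74 − (1/3)(108.5 − 0.5x_{Pike}) ⇒ (5/6)x_{Pike} = 227/6, so x_{Pike} = 45.4.
Then x_{Mesa} = 108.5 − 0.5·45.4 = 85.8.
Equilibrium price: P = 264 − 131.2 = 132.8.

132.8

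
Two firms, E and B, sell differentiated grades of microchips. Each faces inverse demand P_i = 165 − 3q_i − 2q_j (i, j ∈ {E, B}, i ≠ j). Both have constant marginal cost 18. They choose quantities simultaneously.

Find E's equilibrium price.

73.125

Firm E's profit: π = q_E(165 − 3q_E − 2q_B) − 18q_E.
∂π/∂q_E = 147 − 6q_E − 2q_B = 0 ⇒ q_E = 24.5 − (1/3)q_B.
By symmetry q_B = q_E; substituting into the reaction function, (4/3)q_E = 24.5 and q_E = 18.375.
P_E = 165 − 3·18.375 − 2·18.375 = 73.125.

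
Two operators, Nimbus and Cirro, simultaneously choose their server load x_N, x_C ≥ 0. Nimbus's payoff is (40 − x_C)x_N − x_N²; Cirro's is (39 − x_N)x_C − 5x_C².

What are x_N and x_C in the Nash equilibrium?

19, 2

Expanding Nimbus's payoff: 40x_N − x_Cx_N − x_N².
∂π/∂x_N = 40 − x_C − 2x_N = 0, so x_N = 20 − 0.5x_C.
Likewise for Cirro: x_C = 3.9 − 0.1x_N.
Plugging x_C into Nimbus's best response: x_N = 20 − 0.5(3.9 − 0.1x_N) ⇒ 0.95x_N = 18.05, so x_N = 19.
Then x_C = 3.9 − 0.1·19 = 2.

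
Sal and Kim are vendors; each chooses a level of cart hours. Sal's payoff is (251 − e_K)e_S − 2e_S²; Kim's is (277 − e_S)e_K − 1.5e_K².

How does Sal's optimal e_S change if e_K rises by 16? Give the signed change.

-4

Expanding Sal's payoff: 251e_S − e_Ke_S − 2e_S².
∂π/∂e_S = 251 − e_K − 4e_S = 0, so e_S = 62.75 − 0.25e_K.
The reaction-function slope is −0.25, so a 16-unit rise in e_K moves e_S by −0.25 × 16 = −4. Sal's best response falls — the actions are strategic substitutes.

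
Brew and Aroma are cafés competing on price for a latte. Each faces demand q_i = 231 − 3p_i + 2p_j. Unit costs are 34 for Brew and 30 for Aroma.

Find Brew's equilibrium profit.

Brew's profit: π = (p_{Brew} − 34)(231 − 3p_{Brew} + 2p_{Aroma}).
∂π/∂p_{Brew} = 333 − 6p_{Brew} + 2p_{Aroma} = 0 ⇒ p_{Brew} = 55.5 + (1/3)p_{Aroma}.
Similarly p_{Aroma} = 53.5 + (1/3)p_{Brew}.
Substituting the second reaction function into the first: p_{Brew} = 55.5 + (1/3)(53.5 + (1/3)p_{Brew}), which gives (8/9)p_{Brew} = 220/3 ⇒ p_{Brew} = 82.5.
Then p_{Aroma} = 53.5 + (1/3)·82.5 = 81.
q_{Brew} = 231 − 3·82.5 + 2·81 = 145.5.
Profit = (82.5 − 34)·145.5 = 7056.75.

7056.75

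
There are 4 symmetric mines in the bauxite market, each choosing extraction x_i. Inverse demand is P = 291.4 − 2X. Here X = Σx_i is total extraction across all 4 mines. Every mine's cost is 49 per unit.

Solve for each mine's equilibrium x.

A representative mine's profit is π_i = x_i(291.4 − 2X) − 49x_i, with X = x_i + Σ_{j≠i} x_j.
First-order condition: 242.4 − 4x_i − 2Σ_{j≠i} x_j = 0.
In a symmetric equilibrium every mine chooses the same x, so Σ_{j≠i} x_j = 3x. The condition becomes 242.4 − 10x = 0, giving x = 242.4/10 = 24.24.

24.24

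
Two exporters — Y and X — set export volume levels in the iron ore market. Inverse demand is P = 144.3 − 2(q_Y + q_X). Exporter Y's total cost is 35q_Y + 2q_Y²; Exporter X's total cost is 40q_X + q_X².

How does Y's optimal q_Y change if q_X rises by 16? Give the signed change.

-4

Exporter Y's profit: π = q_Y(144.3 − 2(q_Y + q_X)) − 35q_Y − 2q_Y².
∂π/∂q_Y = 109.3 − 8q_Y − 2q_X = 0, so q_Y = 13.6625 − 0.25q_X.
The reaction-function slope is −0.25, so a 16-unit rise in q_X moves q_Y by −0.25 × 16 = −4. Y's best response falls — the actions are strategic substitutes.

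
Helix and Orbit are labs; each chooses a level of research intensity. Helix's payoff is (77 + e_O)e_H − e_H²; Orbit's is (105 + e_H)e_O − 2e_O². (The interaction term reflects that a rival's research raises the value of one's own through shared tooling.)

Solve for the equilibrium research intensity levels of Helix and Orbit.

Expanding Helix's payoff: 77e_H + e_Oe_H − e_H².
∂π/∂e_H = 77 + e_O − 2e_H = 0, so e_H = 38.5 + 0.5e_O.
Likewise for Orbit: e_O = 26.25 + 0.25e_H.
Substituting the second reaction function into the first: e_H = 38.5 + 0.5(26.25 + 0.25e_H), which gives 0.875e_H = 51.625 ⇒ e_H = 59.
Then e_O = 26.25 + 0.25·59 = 41.

59, 41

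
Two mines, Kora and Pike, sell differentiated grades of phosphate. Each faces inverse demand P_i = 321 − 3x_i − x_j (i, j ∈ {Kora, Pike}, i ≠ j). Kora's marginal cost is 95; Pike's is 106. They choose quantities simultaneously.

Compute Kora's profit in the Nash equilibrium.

Mine Kora's profit: π = x_{Kora}(321 − 3x_{Kora} − x_{Pike}) − 95x_{Kora}.
∂π/∂x_{Kora} = 226 − 6x_{Kora} − x_{Pike} = 0 ⇒ x_{Kora} = 113/3 − (1/6)x_{Pike}.
Similarly x_{Pike} = 215/6 − (1/6)x_{Kora}.
Substituting the second reaction function into the first: x_{Kora} = 113/3 − (1/6)(215/6 − (1/6)x_{Kora}), which gives (35/36)x_{Kora} = 1141/36 ⇒ x_{Kora} = 32.6.
Then x_{Pike} = 215/6 − (1/6)·32.6 = 30.4.
P_{Kora} = 321 − 3·32.6 − 30.4 = 192.8.
Profit = (192.8 − 95)·32.6 = 3188.28.

3188.28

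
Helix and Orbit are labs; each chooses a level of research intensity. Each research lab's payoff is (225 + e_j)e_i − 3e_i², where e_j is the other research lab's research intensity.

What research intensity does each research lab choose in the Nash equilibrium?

45

Helix's payoff is (225 + e_O)e_H − 3e_H².
∂π/∂e_H = 225 + e_O − 6e_H = 0, so e_H = 37.5 + (1/6)e_O.
Setting e_H = e_O in the reaction function: e_H = 37.5 + (1/6)e_H, so e_H = 37.5 / (5/6) = 45.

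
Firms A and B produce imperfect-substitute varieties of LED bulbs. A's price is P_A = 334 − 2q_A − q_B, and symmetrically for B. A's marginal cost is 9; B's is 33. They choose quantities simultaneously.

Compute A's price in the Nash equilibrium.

Firm A's profit: π = q_A(334 − 2q_A − q_B) − 9q_A.
∂π/∂q_A = 325 − 4q_A − q_B = 0 ⇒ q_A = 81.25 − 0.25q_B.
Similarly q_B = 75.25 − 0.25q_A.
Substituting the second reaction function into the first: q_A = 81.25 − 0.25(75.25 − 0.25q_A), which gives 0.9375q_A = 62.4375 ⇒ q_A = 66.6.
Then q_B = 75.25 − 0.25·66.6 = 58.6.
P_A = 334 − 2·66.6 − 58.6 = 142.2.

142.2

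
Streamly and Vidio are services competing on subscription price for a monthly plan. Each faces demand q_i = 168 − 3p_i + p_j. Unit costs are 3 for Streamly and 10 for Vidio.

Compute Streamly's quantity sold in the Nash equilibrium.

Streamly's profit: π = (p_{Streamly} − 3)(168 − 3p_{Streamly} + p_{Vidio}).
∂π/∂p_{Streamly} = 177 − 6p_{Streamly} + p_{Vidio} = 0 ⇒ p_{Streamly} = 29.5 + (1/6)p_{Vidio}.
Similarly p_{Vidio} = 33 + (1/6)p_{Streamly}.
Plugging p_{Vidio} into Streamly's best response: p_{Streamly} = 29.5 + (1/6)(33 + (1/6)p_{Streamly}) ⇒ (35/36)p_{Streamly} = 35, so p_{Streamly} = 36.
Then p_{Vidio} = 33 + (1/6)·36 = 39.
q_{Streamly} = 168 − 3·36 + 39 = 99.

99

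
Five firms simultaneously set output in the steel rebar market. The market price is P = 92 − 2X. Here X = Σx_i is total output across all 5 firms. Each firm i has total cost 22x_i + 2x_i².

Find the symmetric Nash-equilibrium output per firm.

4.375

A representative firm's profit is π_i = x_i(92 − 2X) − 22x_i − 2x_i², with X = x_i + Σ_{j≠i} x_j.
First-order condition: 70 − 8x_i − 2Σ_{j≠i} x_j = 0.
With identical firms, set every x_j = x: then 70 − 8x − 8x = 0, i.e. x = 70/16 = 4.375.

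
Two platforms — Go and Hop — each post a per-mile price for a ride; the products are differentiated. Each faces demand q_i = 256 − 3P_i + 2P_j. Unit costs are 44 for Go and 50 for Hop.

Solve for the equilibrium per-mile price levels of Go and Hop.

Go's profit: π = (P_{Go} − 44)(256 − 3P_{Go} + 2P_{Hop}).
∂π/∂P_{Go} = 388 − 6P_{Go} + 2P_{Hop} = 0 ⇒ P_{Go} = 194/3 + (1/3)P_{Hop}.
Similarly P_{Hop} = 203/3 + (1/3)P_{Go}.
Solving the two reaction functions simultaneously: (1 − (1/3)(1/3))P_{Go} = 194/3 + (1/3)·(203/3), so (8/9)P_{Go} = 785/9 and P_{Go} = 98.125.
Then P_{Hop} = 203/3 + (1/3)·98.125 = 100.375.

98.125, 100.375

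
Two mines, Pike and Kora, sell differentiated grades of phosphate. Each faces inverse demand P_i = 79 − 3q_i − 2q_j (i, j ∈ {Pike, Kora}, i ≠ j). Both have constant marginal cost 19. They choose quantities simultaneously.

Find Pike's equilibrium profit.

168.75

Mine Pike's profit: π = q_{Pike}(79 − 3q_{Pike} − 2q_{Kora}) − 19q_{Pike}.
∂π/∂q_{Pike} = 60 − 6q_{Pike} − 2q_{Kora} = 0 ⇒ q_{Pike} = 10 − (1/3)q_{Kora}.
Setting q_{Pike} = q_{Kora} in the reaction function: q_{Pike} = 10 − (1/3)q_{Pike}, so q_{Pike} = 10 / (4/3) = 7.5.
P_{Pike} = 79 − 3·7.5 − 2·7.5 = 41.5.
Profit = (41.5 − 19)·7.5 = 168.75.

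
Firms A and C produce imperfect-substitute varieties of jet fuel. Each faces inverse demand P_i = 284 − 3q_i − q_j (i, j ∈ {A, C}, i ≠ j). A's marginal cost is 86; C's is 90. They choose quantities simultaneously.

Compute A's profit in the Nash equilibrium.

2419.68

Firm A's profit: π = q_A(284 − 3q_A − q_C) − 86q_A.
∂π/∂q_A = 198 − 6q_A − q_C = 0 ⇒ q_A = 33 − (1/6)q_C.
Similarly q_C = 97/3 − (1/6)q_A.
Substituting the second reaction function into the first: q_A = 33 − (1/6)(97/3 − (1/6)q_A), which gives (35/36)q_A = 497/18 ⇒ q_A = 28.4.
Then q_C = 97/3 − (1/6)·28.4 = 27.6.
P_A = 284 − 3·28.4 − 27.6 = 171.2.
Profit = (171.2 − 86)·28.4 = 2419.68.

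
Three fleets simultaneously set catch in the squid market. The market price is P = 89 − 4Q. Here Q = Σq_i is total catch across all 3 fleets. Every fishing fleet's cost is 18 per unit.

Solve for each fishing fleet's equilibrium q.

4.4375

A representative fishing fleet's profit is π_i = q_i(89 − 4Q) − 18q_i, with Q = q_i + Σ_{j≠i} q_j.
First-order condition: 71 − 8q_i − 4Σ_{j≠i} q_j = 0.
In a symmetric equilibrium every fishing fleet chooses the same q, so Σ_{j≠i} q_j = 2q. The condition becomes 71 − 16q = 0, giving q = 71/16 = 4.4375.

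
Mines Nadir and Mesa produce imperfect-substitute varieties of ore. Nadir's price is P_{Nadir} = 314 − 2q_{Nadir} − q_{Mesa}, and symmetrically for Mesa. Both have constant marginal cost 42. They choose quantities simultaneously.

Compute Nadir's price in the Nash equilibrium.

Mine Nadir's profit: π = q_{Nadir}(314 − 2q_{Nadir} − q_{Mesa}) − 42q_{Nadir}.
∂π/∂q_{Nadir} = 272 − 4q_{Nadir} − q_{Mesa} = 0 ⇒ q_{Nadir} = 68 − 0.25q_{Mesa}.
The game is symmetric, so in equilibrium q_{Mesa} = q_{Nadir}: the reaction function gives 1.25q_{Nadir} = 68, hence q_{Nadir} = 54.4.
P_{Nadir} = 314 − 2·54.4 − 54.4 = 150.8.

150.8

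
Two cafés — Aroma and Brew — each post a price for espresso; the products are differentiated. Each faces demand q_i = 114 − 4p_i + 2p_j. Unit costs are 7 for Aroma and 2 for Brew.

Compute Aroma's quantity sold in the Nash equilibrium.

Aroma's profit: π = (p_{Aroma} − 7)(114 − 4p_{Aroma} + 2p_{Brew}).
∂π/∂p_{Aroma} = 142 − 8p_{Aroma} + 2p_{Brew} = 0 ⇒ p_{Aroma} = 17.75 + 0.25p_{Brew}.
Similarly p_{Brew} = 15.25 + 0.25p_{Aroma}.
Plugging p_{Brew} into Aroma's best response: p_{Aroma} = 17.75 + 0.25(15.25 + 0.25p_{Aroma}) ⇒ 0.9375p_{Aroma} = 21.5625, so p_{Aroma} = 23.
Then p_{Brew} = 15.25 + 0.25·23 = 21.
q_{Aroma} = 114 − 4·23 + 2·21 = 64.

64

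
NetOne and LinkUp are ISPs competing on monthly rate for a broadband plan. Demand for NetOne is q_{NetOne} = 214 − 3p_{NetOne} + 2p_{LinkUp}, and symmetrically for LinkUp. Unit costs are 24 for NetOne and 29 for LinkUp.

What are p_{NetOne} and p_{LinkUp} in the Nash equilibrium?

NetOne's profit: π = (p_{NetOne} − 24)(214 − 3p_{NetOne} + 2p_{LinkUp}).
∂π/∂p_{NetOne} = 286 − 6p_{NetOne} + 2p_{LinkUp} = 0 ⇒ p_{NetOne} = 143/3 + (1/3)p_{LinkUp}.
Similarly p_{LinkUp} = 301/6 + (1/3)p_{NetOne}.
Solving the two reaction functions simultaneously: (1 − (1/3)(1/3))p_{NetOne} = 143/3 + (1/3)·(301/6), so (8/9)p_{NetOne} = 1159/18 and p_{NetOne} = 72.4375.
Then p_{LinkUp} = 301/6 + (1/3)·72.4375 = 74.3125.

72.4375, 74.3125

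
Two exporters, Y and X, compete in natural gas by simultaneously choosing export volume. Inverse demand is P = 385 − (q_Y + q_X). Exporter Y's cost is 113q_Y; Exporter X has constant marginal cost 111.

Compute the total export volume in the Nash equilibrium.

182

Exporter Y's profit: π = q_Y(385 − (q_Y + q_X)) − 113q_Y.
∂π/∂q_Y = 272 − 2q_Y − q_X = 0, so q_Y = 136 − 0.5q_X.
By the same steps for X: q_X = 137 − 0.5q_Y.
Plugging q_X into Y's best response: q_Y = 136 − 0.5(137 − 0.5q_Y) ⇒ 0.75q_Y = 67.5, so q_Y = 90.
Then q_X = 137 − 0.5·90 = 92.
Total export volume: 90 + 92 = 182.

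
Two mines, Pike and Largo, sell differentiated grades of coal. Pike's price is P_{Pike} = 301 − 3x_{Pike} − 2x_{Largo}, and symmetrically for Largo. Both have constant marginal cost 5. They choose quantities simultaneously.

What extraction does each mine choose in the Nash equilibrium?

Mine Pike's profit: π = x_{Pike}(301 − 3x_{Pike} − 2x_{Largo}) − 5x_{Pike}.
∂π/∂x_{Pike} = 296 − 6x_{Pike} − 2x_{Largo} = 0 ⇒ x_{Pike} = 148/3 − (1/3)x_{Largo}.
Setting x_{Pike} = x_{Largo} in the reaction function: x_{Pike} = 148/3 − (1/3)x_{Pike}, so x_{Pike} = (148/3) / (4/3) = 37.

37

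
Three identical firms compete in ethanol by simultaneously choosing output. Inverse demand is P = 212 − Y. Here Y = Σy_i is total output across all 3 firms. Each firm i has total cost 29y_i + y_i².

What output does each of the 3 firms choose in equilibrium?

A representative firm's profit is π_i = y_i(212 − Y) − 29y_i − y_i², with Y = y_i + Σ_{j≠i} y_j.
First-order condition: 183 − 4y_i − Σ_{j≠i} y_j = 0.
In a symmetric equilibrium every firm chooses the same y, so Σ_{j≠i} y_j = 2y. The condition becomes 183 − 6y = 0, giving y = 183/6 = 30.5.

30.5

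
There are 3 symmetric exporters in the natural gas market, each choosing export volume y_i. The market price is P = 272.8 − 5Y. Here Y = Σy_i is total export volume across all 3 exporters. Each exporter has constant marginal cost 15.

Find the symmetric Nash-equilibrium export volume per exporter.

A representative exporter's profit is π_i = y_i(272.8 − 5Y) − 15y_i, with Y = y_i + Σ_{j≠i} y_j.
First-order condition: 257.8 − 10y_i − 5Σ_{j≠i} y_j = 0.
In a symmetric equilibrium every exporter chooses the same y, so Σ_{j≠i} y_j = 2y. The condition becomes 257.8 − 20y = 0, giving y = 257.8/20 = 12.89.

12.89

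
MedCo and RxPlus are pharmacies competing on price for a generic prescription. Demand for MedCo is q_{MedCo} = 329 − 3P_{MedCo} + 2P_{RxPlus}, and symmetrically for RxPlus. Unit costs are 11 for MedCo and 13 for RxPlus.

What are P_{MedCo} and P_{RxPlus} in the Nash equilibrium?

90.875, 91.625

MedCo's profit: π = (P_{MedCo} − 11)(329 − 3P_{MedCo} + 2P_{RxPlus}).
∂π/∂P_{MedCo} = 362 − 6P_{MedCo} + 2P_{RxPlus} = 0 ⇒ P_{MedCo} = 181/3 + (1/3)P_{RxPlus}.
Similarly P_{RxPlus} = 184/3 + (1/3)P_{MedCo}.
Solving the two reaction functions simultaneously: (1 − (1/3)(1/3))P_{MedCo} = 181/3 + (1/3)·(184/3), so (8/9)P_{MedCo} = 727/9 and P_{MedCo} = 90.875.
Then P_{RxPlus} = 184/3 + (1/3)·90.875 = 91.625.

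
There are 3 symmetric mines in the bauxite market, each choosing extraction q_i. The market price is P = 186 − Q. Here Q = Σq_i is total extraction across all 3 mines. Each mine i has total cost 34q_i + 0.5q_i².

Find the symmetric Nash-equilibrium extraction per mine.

A representative mine's profit is π_i = q_i(186 − Q) − 34q_i − 0.5q_i², with Q = q_i + Σ_{j≠i} q_j.
First-order condition: 152 − 3q_i − Σ_{j≠i} q_j = 0.
Imposing symmetry (q_j = q for all j) turns Σ_{j≠i} q_j into 2q, so 152 = 5q and q = 30.4.

30.4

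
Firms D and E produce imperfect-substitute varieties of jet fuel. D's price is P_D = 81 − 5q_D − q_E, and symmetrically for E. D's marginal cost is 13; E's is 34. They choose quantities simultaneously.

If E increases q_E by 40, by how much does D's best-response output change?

-4

Firm D's profit: π = q_D(81 − 5q_D − q_E) − 13q_D.
∂π/∂q_D = 68 − 10q_D − q_E = 0 ⇒ q_D = 6.8 − 0.1q_E.
The reaction-function slope is −0.1, so a 40-unit rise in q_E moves q_D by −0.1 × 40 = −4. D's best response falls — the actions are strategic substitutes.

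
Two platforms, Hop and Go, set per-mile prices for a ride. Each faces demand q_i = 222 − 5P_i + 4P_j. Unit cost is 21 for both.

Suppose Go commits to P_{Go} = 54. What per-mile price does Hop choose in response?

Hop's profit: π = (P_{Hop} − 21)(222 − 5P_{Hop} + 4P_{Go}).
∂π/∂P_{Hop} = 327 − 10P_{Hop} + 4P_{Go} = 0 ⇒ P_{Hop} = 32.7 + 0.4P_{Go}.
At P_{Go} = 54: P_{Hop} = 32.7 + 0.4·54 = 54.3.

54.3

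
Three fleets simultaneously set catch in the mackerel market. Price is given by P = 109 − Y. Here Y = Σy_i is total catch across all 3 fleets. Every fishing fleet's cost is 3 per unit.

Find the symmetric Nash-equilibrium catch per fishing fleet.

A representative fishing fleet's profit is π_i = y_i(109 − Y) − 3y_i, with Y = y_i + Σ_{j≠i} y_j.
First-order condition: 106 − 2y_i − Σ_{j≠i} y_j = 0.
In a symmetric equilibrium every fishing fleet chooses the same y, so Σ_{j≠i} y_j = 2y. The condition becomes 106 − 4y = 0, giving y = 106/4 = 26.5.

26.5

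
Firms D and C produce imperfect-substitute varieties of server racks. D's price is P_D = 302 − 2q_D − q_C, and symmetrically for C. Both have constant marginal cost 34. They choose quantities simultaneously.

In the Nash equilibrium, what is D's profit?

Firm D's profit: π = q_D(302 − 2q_D − q_C) − 34q_D.
∂π/∂q_D = 268 − 4q_D − q_C = 0 ⇒ q_D = 67 − 0.25q_C.
Setting q_D = q_C in the reaction function: q_D = 67 − 0.25q_D, so q_D = 67 / 1.25 = 53.6.
P_D = 302 − 2·53.6 − 53.6 = 141.2.
Profit = (141.2 − 34)·53.6 = 5745.92.

5745.92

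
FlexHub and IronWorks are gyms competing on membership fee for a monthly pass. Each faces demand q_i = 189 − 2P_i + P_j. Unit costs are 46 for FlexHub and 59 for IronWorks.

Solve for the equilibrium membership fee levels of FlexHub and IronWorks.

95.4, 100.6

FlexHub's profit: π = (P_{FlexHub} − 46)(189 − 2P_{FlexHub} + P_{IronWorks}).
∂π/∂P_{FlexHub} = 281 − 4P_{FlexHub} + P_{IronWorks} = 0 ⇒ P_{FlexHub} = 70.25 + 0.25P_{IronWorks}.
Similarly P_{IronWorks} = 76.75 + 0.25P_{FlexHub}.
Substituting the second reaction function into the first: P_{FlexHub} = 70.25 + 0.25(76.75 + 0.25P_{FlexHub}), which gives 0.9375P_{FlexHub} = 89.4375 ⇒ P_{FlexHub} = 95.4.
Then P_{IronWorks} = 76.75 + 0.25·95.4 = 100.6.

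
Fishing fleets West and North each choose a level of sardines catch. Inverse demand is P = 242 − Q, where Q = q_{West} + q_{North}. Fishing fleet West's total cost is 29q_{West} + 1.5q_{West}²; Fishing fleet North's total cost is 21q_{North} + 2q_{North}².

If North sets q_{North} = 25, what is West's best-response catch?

37.6

Fishing fleet West's profit: π = q_{West}(242 − (q_{West} + q_{North})) − 29q_{West} − 1.5q_{West}².
∂π/∂q_{West} = 213 − 5q_{West} − q_{North} = 0, so q_{West} = 42.6 − 0.2q_{North}.
At q_{North} = 25: q_{West} = 42.6 − 0.2·25 = 37.6.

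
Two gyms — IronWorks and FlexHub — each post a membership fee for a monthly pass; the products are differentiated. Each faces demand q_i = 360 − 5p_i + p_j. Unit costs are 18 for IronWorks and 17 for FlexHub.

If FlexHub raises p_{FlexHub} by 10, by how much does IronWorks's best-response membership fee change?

1

IronWorks's profit: π = (p_{IronWorks} − 18)(360 − 5p_{IronWorks} + p_{FlexHub}).
∂π/∂p_{IronWorks} = 450 − 10p_{IronWorks} + p_{FlexHub} = 0 ⇒ p_{IronWorks} = 45 + 0.1p_{FlexHub}.
The reaction-function slope is 0.1, so a 10-unit rise in p_{FlexHub} moves p_{IronWorks} by 0.1 × 10 = 1. IronWorks's best response rises — the actions are strategic complements.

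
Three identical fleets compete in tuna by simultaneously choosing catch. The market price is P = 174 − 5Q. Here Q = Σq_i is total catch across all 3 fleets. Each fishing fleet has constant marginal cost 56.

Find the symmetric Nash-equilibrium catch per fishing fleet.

A representative fishing fleet's profit is π_i = q_i(174 − 5Q) − 56q_i, with Q = q_i + Σ_{j≠i} q_j.
First-order condition: 118 − 10q_i − 5Σ_{j≠i} q_j = 0.
Imposing symmetry (q_j = q for all j) turns Σ_{j≠i} q_j into 2q, so 118 = 20q and q = 5.9.

5.9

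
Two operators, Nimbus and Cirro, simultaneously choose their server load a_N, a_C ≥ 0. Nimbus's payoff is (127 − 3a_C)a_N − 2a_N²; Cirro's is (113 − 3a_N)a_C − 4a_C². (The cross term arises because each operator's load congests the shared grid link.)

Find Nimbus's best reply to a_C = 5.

28

Expanding Nimbus's payoff: 127a_N − 3a_Ca_N − 2a_N².
∂π/∂a_N = 127 − 3a_C − 4a_N = 0, so a_N = 31.75 − 0.75a_C.
At a_C = 5: a_N = 31.75 − 0.75·5 = 28.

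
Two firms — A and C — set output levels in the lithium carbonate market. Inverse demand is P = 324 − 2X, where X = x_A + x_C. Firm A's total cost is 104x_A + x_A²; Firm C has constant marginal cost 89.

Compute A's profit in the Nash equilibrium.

1260.75

Firm A's profit: π = x_A(324 − 2(x_A + x_C)) − 104x_A − x_A².
∂π/∂x_A = 220 − 6x_A − 2x_C = 0, so x_A = 110/3 − (1/3)x_C.
For C: ∂π/∂x_C = 235 − 4x_C − 2x_A = 0 ⇒ x_C = 58.75 − 0.5x_A.
Solving the two reaction functions simultaneously: (1 − (−1/3)(−0.5))x_A = 110/3 − (1/3)·58.75, so (5/6)x_A = 205/12 and x_A = 20.5.
Then x_C = 58.75 − 0.5·20.5 = 48.5.
Price P = 324 − 2·69 = 186.
A's profit: (186 − 104)·20.5 − (20.5)² = 1260.75.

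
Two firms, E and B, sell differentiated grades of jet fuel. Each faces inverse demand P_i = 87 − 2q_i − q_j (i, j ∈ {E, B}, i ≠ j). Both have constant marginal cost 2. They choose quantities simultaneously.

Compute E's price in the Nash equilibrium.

Firm E's profit: π = q_E(87 − 2q_E − q_B) − 2q_E.
∂π/∂q_E = 85 − 4q_E − q_B = 0 ⇒ q_E = 21.25 − 0.25q_B.
The game is symmetric, so in equilibrium q_B = q_E: the reaction function gives 1.25q_E = 21.25, hence q_E = 17.
P_E = 87 − 2·17 − 17 = 36.

36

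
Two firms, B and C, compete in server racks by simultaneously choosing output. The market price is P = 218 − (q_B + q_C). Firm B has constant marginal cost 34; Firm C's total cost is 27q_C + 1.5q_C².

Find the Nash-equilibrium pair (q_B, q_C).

81, 22

Firm B's profit: π = q_B(218 − (q_B + q_C)) − 34q_B.
∂π/∂q_B = 184 − 2q_B − q_C = 0, so q_B = 92 − 0.5q_C.
For C: ∂π/∂q_C = 191 − 5q_C − q_B = 0 ⇒ q_C = 38.2 − 0.2q_B.
Plugging q_C into B's best response: q_B = 92 − 0.5(38.2 − 0.2q_B) ⇒ 0.9q_B = 72.9, so q_B = 81.
Then q_C = 38.2 − 0.2·81 = 22.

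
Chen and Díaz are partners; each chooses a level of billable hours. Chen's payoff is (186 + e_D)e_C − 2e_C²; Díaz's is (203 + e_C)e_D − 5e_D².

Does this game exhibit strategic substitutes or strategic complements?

strategic complements

Expanding Chen's payoff: 186e_C + e_De_C − 2e_C².
∂π/∂e_C = 186 + e_D − 4e_C = 0, so e_C = 46.5 + 0.25e_D.
The best-response slope de_C/de_D = 0.25 > 0: the reaction function is upward-sloping, so the choices are strategic complements.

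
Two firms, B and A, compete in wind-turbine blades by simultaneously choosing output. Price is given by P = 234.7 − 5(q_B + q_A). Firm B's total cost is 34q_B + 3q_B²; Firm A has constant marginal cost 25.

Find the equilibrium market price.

112.1

Firm B's profit: π = q_B(234.7 − 5(q_B + q_A)) − 34q_B − 3q_B².
∂π/∂q_B = 200.7 − 16q_B − 5q_A = 0, so q_B = 2007/160 − 0.3125q_A.
For A: ∂π/∂q_A = 209.7 − 10q_A − 5q_B = 0 ⇒ q_A = 20.97 − 0.5q_B.
Solving the two reaction functions simultaneously: (1 − (−0.3125)(−0.5))q_B = 2007/160 − 0.3125·20.97, so (27/32)q_B = 1917/320 and q_B = 7.1.
Then q_A = 20.97 − 0.5·7.1 = 17.42.
Equilibrium price: P = 234.7 − 5·24.52 = 112.1.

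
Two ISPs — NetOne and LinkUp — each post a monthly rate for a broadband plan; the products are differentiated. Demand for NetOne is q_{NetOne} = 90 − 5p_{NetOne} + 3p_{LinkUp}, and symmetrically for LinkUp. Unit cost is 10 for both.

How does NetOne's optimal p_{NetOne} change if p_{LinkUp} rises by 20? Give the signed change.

NetOne's profit: π = (p_{NetOne} − 10)(90 − 5p_{NetOne} + 3p_{LinkUp}).
∂π/∂p_{NetOne} = 140 − 10p_{NetOne} + 3p_{LinkUp} = 0 ⇒ p_{NetOne} = 14 + 0.3p_{LinkUp}.
The reaction-function slope is 0.3, so a 20-unit rise in p_{LinkUp} moves p_{NetOne} by 0.3 × 20 = 6. NetOne's best response rises — the actions are strategic complements.

6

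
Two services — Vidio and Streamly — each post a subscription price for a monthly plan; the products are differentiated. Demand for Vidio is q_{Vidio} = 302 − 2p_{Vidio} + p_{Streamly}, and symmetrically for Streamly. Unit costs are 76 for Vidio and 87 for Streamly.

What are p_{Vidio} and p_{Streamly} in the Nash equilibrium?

152.8, 157.2

Vidio's profit: π = (p_{Vidio} − 76)(302 − 2p_{Vidio} + p_{Streamly}).
∂π/∂p_{Vidio} = 454 − 4p_{Vidio} + p_{Streamly} = 0 ⇒ p_{Vidio} = 113.5 + 0.25p_{Streamly}.
Similarly p_{Streamly} = 119 + 0.25p_{Vidio}.
Plugging p_{Streamly} into Vidio's best response: p_{Vidio} = 113.5 + 0.25(119 + 0.25p_{Vidio}) ⇒ 0.9375p_{Vidio} = 143.25, so p_{Vidio} = 152.8.
Then p_{Streamly} = 119 + 0.25·152.8 = 157.2.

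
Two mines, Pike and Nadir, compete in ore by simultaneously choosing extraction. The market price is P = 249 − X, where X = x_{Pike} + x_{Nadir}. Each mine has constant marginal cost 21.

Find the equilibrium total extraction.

Mine Pike's profit: π = x_{Pike}(249 − (x_{Pike} + x_{Nadir})) − 21x_{Pike}.
∂π/∂x_{Pike} = 228 − 2x_{Pike} − x_{Nadir} = 0, so x_{Pike} = 114 − 0.5x_{Nadir}.
The game is symmetric, so in equilibrium x_{Nadir} = x_{Pike}: the reaction function gives 1.5x_{Pike} = 114, hence x_{Pike} = 76.
Total extraction: 76 + 76 = 152.

152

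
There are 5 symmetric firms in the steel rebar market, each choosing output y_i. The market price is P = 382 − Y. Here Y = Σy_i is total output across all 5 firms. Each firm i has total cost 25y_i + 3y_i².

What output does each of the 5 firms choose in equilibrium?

29.75

A representative firm's profit is π_i = y_i(382 − Y) − 25y_i − 3y_i², with Y = y_i + Σ_{j≠i} y_j.
First-order condition: 357 − 8y_i − Σ_{j≠i} y_j = 0.
With identical firms, set every y_j = y: then 357 − 8y − 4y = 0, i.e. y = 357/12 = 29.75.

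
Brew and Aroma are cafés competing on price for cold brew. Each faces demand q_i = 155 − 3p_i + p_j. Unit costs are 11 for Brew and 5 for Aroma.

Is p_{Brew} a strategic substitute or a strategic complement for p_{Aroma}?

strategic complements

Brew's profit: π = (p_{Brew} − 11)(155 − 3p_{Brew} + p_{Aroma}).
∂π/∂p_{Brew} = 188 − 6p_{Brew} + p_{Aroma} = 0 ⇒ p_{Brew} = 94/3 + (1/6)p_{Aroma}.
The best-response slope dp_{Brew}/dp_{Aroma} = 1/6 > 0: the reaction function is upward-sloping, so the choices are strategic complements.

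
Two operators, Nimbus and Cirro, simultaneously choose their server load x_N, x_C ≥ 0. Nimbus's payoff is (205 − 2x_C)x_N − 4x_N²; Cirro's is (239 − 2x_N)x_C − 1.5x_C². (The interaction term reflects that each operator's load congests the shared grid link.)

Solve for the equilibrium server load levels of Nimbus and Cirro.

6.85, 75.1

Expanding Nimbus's payoff: 205x_N − 2x_Cx_N − 4x_N².
∂π/∂x_N = 205 − 2x_C − 8x_N = 0, so x_N = 25.625 − 0.25x_C.
Likewise for Cirro: x_C = 239/3 − (2/3)x_N.
Substituting the second reaction function into the first: x_N = 25.625 − 0.25(239/3 − (2/3)x_N), which gives (5/6)x_N = 137/24 ⇒ x_N = 6.85.
Then x_C = 239/3 − (2/3)·6.85 = 75.1.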